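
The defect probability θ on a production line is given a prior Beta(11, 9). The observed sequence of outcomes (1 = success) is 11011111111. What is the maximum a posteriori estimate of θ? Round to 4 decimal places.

Prior: Beta(11, 9).
Data: 10 successes in 11 trials (from the sequence). The binomial likelihood contributes θ^10(1−θ)^1, so the posterior is Beta(11+10, 9+1) = Beta(21, 10).
For Beta(a, b) with a, b > 1 the mode is (a−1)/(a+b−2) = 20/29 ≈ 0.6897.

θ̂_MAP = 0.6897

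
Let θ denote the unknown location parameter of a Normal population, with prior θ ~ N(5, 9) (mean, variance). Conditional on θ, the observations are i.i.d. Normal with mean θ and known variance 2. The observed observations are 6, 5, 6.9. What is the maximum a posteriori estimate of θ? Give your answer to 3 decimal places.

n = 3; x̄ = (6 + 5 + 6.9)/3 = 17.9/3 = 179/30 ≈ 5.9667.
For a Normal prior and Normal likelihood with known variance, the posterior is Normal; its mode equals its mean, the precision-weighted average.
Prior precision 1/σ₀² = 1/9; data precision n/σ² = 3/2 = 1.5.
θ̂ = ((1/9)·5 + 1.5·(179/30)) / (1/9 + 1.5) = (1711/180)/(29/18) = 5.900.

θ̂_MAP = 5.900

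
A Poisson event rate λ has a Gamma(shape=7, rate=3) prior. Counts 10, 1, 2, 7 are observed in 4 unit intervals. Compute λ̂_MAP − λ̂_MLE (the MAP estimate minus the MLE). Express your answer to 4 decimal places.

Σxᵢ = 20. Posterior is Gamma(27, 7); MAP = (27−1)/7 = 26/7 ≈ 3.71429.
MLE = x̄ = 20/4 ≈ 5.00000.
Difference = 26/7 − 20/4 = -9/7 ≈ -1.2857.

MAP − MLE = -1.2857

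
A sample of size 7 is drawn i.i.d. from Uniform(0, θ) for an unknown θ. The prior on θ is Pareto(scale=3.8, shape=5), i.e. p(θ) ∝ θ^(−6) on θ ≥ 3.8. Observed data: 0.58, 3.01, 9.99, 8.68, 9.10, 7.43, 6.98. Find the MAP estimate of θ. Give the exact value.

θ̂_MAP = 9.99

The Uniform(0, θ) likelihood is θ^(−n) for θ ≥ max(xᵢ), zero otherwise. Here max(xᵢ) = 9.99.
Posterior ∝ θ^(−6) · θ^(−7) = θ^(−13) on θ ≥ max(3.8, 9.99) = 9.99.
This density is strictly decreasing in θ, so the posterior mode lies at the lower boundary of the support.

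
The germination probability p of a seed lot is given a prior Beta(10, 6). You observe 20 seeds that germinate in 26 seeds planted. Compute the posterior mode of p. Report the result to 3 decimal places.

p̂_MAP = 0.725

Prior: Beta(10, 6).
Data: 20 successes in 26 trials. The binomial likelihood contributes p^20(1−p)^6, so the posterior is Beta(10+20, 6+6) = Beta(30, 12).
For Beta(a, b) with a, b > 1 the mode is (a−1)/(a+b−2) = 29/40 ≈ 0.725.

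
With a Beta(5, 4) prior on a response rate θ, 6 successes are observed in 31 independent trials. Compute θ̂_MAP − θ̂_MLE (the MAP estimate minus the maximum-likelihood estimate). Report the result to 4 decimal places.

Posterior is Beta(11, 29); MAP = (11−1)/(40−2) = 10/38 ≈ 0.26316.
MLE ignores the prior: θ̂_MLE = k/n = 6/31 ≈ 0.19355.
Difference = 10/38 − 6/31 = 41/589 ≈ 0.0696.

MAP − MLE = 0.0696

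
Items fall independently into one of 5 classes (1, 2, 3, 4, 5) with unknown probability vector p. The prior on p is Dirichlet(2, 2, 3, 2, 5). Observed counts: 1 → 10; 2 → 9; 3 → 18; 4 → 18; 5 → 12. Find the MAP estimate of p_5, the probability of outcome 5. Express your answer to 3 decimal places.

MAP estimate: 0.211

The posterior is Dirichlet(αᵢ + nᵢ) = Dirichlet(12, 11, 21, 20, 17).
For a Dirichlet(a₁,…,a_K) with all aᵢ > 1, the mode has j-th component (aⱼ − 1)/(Σaᵢ − K).
Here Σaᵢ = 81 and K = 5, so p_5 = (17 − 1)/(81 − 5) = 16/76 ≈ 0.211.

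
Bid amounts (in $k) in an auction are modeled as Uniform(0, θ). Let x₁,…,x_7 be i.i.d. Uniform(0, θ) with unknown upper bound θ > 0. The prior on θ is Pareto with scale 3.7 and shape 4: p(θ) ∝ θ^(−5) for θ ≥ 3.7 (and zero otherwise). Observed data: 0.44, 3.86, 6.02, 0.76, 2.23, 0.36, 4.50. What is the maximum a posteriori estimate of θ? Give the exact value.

θ̂_MAP = 6.02

The Uniform(0, θ) likelihood is θ^(−n) for θ ≥ max(xᵢ), zero otherwise. Here max(xᵢ) = 6.02.
Posterior ∝ θ^(−5) · θ^(−7) = θ^(−12) on θ ≥ max(3.7, 6.02) = 6.02.
This density is strictly decreasing in θ, so the posterior mode lies at the lower boundary of the support.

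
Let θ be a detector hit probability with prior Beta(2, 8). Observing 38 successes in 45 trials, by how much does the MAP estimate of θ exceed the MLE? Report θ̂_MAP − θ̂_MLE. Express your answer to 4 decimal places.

Posterior is Beta(40, 15); MAP = (40−1)/(55−2) = 39/53 ≈ 0.73585.
MLE ignores the prior: θ̂_MLE = k/n = 38/45 ≈ 0.84444.
Difference = 39/53 − 38/45 = -259/2385 ≈ -0.1086.

MAP − MLE = -0.1086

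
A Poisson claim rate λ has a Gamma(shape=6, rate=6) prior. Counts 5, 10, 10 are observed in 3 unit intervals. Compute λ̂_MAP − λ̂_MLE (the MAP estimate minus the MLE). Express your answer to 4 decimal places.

MAP − MLE = -5.0000

Σxᵢ = 25. Posterior is Gamma(31, 9); MAP = (31−1)/9 = 30/9 ≈ 3.33333.
MLE = x̄ = 25/3 ≈ 8.33333.
Difference = 30/9 − 25/3 = -5 ≈ -5.0000.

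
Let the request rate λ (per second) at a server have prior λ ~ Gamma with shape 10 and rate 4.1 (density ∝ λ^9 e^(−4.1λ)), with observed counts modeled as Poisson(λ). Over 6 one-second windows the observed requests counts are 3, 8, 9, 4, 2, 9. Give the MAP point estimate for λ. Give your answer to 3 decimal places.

λ̂_MAP = 4.356

Σxᵢ = 3+8+9+4+2+9 = 35, with n = 6.
Posterior ∝ λ^9e^(−4.1λ) · λ^35e^(−6λ) = λ^44e^(−10.1λ), i.e. Gamma(shape=45, rate=10.1).
The mode of a Gamma(a, b) with a ≥ 1 (shape–rate) is (a−1)/b = 44/10.1 ≈ 4.356.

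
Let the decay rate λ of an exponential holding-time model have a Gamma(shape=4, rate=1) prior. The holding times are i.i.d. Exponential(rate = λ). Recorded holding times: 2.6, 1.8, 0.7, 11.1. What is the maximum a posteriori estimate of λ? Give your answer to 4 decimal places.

The Exponential(rate=λ) likelihood is ∝ λ^n e^(−λΣtᵢ). Here n = 4 and Σtᵢ = 2.6 + 1.8 + 0.7 + 11.1 = 16.2.
Posterior ∝ λ^3e^(−1λ) · λ^4e^(−16.2λ) = λ^7e^(−17.2λ), i.e. Gamma(8, 17.2).
Mode = (a−1)/b = 7/17.2 ≈ 0.4070.

λ̂_MAP = 0.4070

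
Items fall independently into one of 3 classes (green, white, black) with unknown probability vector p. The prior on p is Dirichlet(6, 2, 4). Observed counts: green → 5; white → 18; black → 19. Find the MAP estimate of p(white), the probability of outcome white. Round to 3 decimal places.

MAP estimate of p(white) = 0.373

The posterior is Dirichlet(αᵢ + nᵢ) = Dirichlet(11, 20, 23).
For a Dirichlet(a₁,…,a_K) with all aᵢ > 1, the mode has j-th component (aⱼ − 1)/(Σaᵢ − K).
Here Σaᵢ = 54 and K = 3, so p(white) = (20 − 1)/(54 − 3) = 19/51 ≈ 0.373.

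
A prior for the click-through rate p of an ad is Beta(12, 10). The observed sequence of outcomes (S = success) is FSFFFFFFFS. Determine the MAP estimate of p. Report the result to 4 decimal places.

Prior: Beta(12, 10).
Data: 2 successes in 10 trials (from the sequence). The binomial likelihood contributes p^2(1−p)^8, so the posterior is Beta(12+2, 10+8) = Beta(14, 18).
For Beta(a, b) with a, b > 1 the mode is (a−1)/(a+b−2) = 13/30 ≈ 0.4333.

p̂_MAP = 0.4333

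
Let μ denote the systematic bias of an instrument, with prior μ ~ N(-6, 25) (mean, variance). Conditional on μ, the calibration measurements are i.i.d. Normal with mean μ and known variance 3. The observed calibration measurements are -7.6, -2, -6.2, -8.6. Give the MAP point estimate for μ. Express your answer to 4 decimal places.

μ̂_MAP = -6.0971

n = 4; x̄ = ((-7.6) + (-2) + (-6.2) + (-8.6))/4 = -24.4/4 = -6.1.
For a Normal prior and Normal likelihood with known variance, the posterior is Normal; its mode equals its mean, the precision-weighted average.
Prior precision 1/σ₀² = 1/25 = 0.04; data precision n/σ² = 4/3.
μ̂ = (0.04·(-6) + (4/3)·(-6.1)) / (0.04 + 4/3) = (-628/75)/(103/75) = -628/103 ≈ -6.0971.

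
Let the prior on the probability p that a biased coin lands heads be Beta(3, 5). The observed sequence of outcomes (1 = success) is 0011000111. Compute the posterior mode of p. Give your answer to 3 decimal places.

p̂_MAP = 0.438

Prior: Beta(3, 5).
Data: 5 successes in 10 trials (from the sequence). The binomial likelihood contributes p^5(1−p)^5, so the posterior is Beta(3+5, 5+5) = Beta(8, 10).
For Beta(a, b) with a, b > 1 the mode is (a−1)/(a+b−2) = 7/16 ≈ 0.438.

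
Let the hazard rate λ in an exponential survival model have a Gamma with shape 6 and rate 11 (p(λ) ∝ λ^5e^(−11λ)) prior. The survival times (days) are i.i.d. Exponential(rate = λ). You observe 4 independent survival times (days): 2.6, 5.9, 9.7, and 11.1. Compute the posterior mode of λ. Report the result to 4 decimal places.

λ̂_MAP = 0.2233

The Exponential(rate=λ) likelihood is ∝ λ^n e^(−λΣtᵢ). Here n = 4 and Σtᵢ = 2.6 + 5.9 + 9.7 + 11.1 = 29.3.
Posterior ∝ λ^5e^(−11λ) · λ^4e^(−29.3λ) = λ^9e^(−40.3λ), i.e. Gamma(10, 40.3).
Mode = (a−1)/b = 9/40.3 ≈ 0.2233.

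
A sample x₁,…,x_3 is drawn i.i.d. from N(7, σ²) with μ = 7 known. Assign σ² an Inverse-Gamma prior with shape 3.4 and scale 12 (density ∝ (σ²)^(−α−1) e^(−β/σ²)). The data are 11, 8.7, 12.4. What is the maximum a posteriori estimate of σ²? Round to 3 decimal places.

Sum of squared deviations about the known mean: SS = (11−7)² + (8.7−7)² + (12.4−7)² = 48.05.
The Normal likelihood contributes (σ²)^(−n/2) exp(−SS/(2σ²)), so the posterior is Inverse-Gamma(α + n/2, β + SS/2) = Inverse-Gamma(4.9, 36.025).
The mode of Inverse-Gamma(a, b) is b/(a+1) = 36.025/5.9 ≈ 6.106.

σ̂²_MAP = 6.106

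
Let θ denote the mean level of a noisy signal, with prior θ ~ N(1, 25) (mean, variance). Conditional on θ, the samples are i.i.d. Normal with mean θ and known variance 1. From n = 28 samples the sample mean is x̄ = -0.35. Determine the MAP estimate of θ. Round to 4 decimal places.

θ̂_MAP = -0.3481

n = 28, x̄ = -0.35.
For a Normal prior and Normal likelihood with known variance, the posterior is Normal; its mode equals its mean, the precision-weighted average.
Prior precision 1/σ₀² = 1/25 = 0.04; data precision n/σ² = 28/1 = 28.
θ̂ = (0.04·1 + 28·(-0.35)) / (0.04 + 28) = (-9.76)/28.04 = -244/701 ≈ -0.3481.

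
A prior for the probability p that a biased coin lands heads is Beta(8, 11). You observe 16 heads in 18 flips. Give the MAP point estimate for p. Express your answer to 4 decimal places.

Prior: Beta(8, 11).
Data: 16 successes in 18 trials. The binomial likelihood contributes p^16(1−p)^2, so the posterior is Beta(8+16, 11+2) = Beta(24, 13).
For Beta(a, b) with a, b > 1 the mode is (a−1)/(a+b−2) = 23/35 ≈ 0.6571.

p̂_MAP = 0.6571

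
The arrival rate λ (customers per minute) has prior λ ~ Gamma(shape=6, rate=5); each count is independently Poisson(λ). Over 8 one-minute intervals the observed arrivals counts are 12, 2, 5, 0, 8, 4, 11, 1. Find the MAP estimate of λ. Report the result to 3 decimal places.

Σxᵢ = 12+2+5+0+8+4+11+1 = 43, with n = 8.
Posterior ∝ λ^5e^(−5λ) · λ^43e^(−8λ) = λ^48e^(−13λ), i.e. Gamma(shape=49, rate=13).
The mode of a Gamma(a, b) with a ≥ 1 (shape–rate) is (a−1)/b = 48/13 ≈ 3.692.

λ̂_MAP = 3.692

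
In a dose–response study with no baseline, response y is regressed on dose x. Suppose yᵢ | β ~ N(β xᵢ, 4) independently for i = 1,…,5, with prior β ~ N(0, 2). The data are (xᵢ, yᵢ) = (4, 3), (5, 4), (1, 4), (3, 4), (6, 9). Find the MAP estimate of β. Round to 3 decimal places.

β̂_MAP = 1.146

log p(β | y) = −Σ(yᵢ − βxᵢ)²/(2·4) − β²/(2·2) + const.
Setting the derivative to zero: Σxᵢ(yᵢ − βxᵢ)/4 − β/2 = 0, so β = Σxᵢyᵢ / (Σxᵢ² + σ²/τ²).
Σxᵢyᵢ = 4·3 + 5·4 + 1·4 + 3·4 + 6·9 = 102; Σxᵢ² = 87; σ²/τ² = 2.
β̂_MAP = 102 / (87 + 2) = 102/89 ≈ 1.146.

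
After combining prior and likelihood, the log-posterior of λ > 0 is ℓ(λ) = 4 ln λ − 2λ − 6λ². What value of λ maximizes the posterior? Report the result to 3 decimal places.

ℓ'(λ) = 4/λ − 2 − 12λ. Setting this to zero and multiplying by λ: 12λ² + 2λ − 4 = 0.
λ = (−2 + √(2² + 4·12·4)) / (2·12) = (−2 + √196) / 24 = (−2 + 14)/24 = 1/2.
ℓ''(λ) = −4/λ² − 12 < 0, confirming a maximum.

λ̂_MAP = 0.500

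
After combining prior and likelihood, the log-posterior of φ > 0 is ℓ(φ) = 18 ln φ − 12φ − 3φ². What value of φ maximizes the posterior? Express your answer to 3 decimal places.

φ̂_MAP = 1.000

ℓ'(φ) = 18/φ − 12 − 6φ. Setting this to zero and multiplying by φ: 6φ² + 12φ − 18 = 0.
φ = (−12 + √(12² + 4·6·18)) / (2·6) = (−12 + √576) / 12 = (−12 + 24)/12 = 1.
ℓ''(φ) = −18/φ² − 6 < 0, confirming a maximum.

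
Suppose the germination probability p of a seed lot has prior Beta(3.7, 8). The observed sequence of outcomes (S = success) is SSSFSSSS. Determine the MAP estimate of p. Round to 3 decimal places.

p̂_MAP = 0.548

Prior: Beta(3.7, 8).
Data: 7 successes in 8 trials (from the sequence). The binomial likelihood contributes p^7(1−p)^1, so the posterior is Beta(3.7+7, 8+1) = Beta(10.7, 9).
For Beta(a, b) with a, b > 1 the mode is (a−1)/(a+b−2) = 9.7/17.7 ≈ 0.548.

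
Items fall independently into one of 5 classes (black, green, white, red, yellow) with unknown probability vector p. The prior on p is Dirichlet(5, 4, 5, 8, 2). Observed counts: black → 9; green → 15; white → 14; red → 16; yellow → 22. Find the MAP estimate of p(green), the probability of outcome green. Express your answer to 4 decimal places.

MAP estimate of p(green) = 0.1895

The posterior is Dirichlet(αᵢ + nᵢ) = Dirichlet(14, 19, 19, 24, 24).
For a Dirichlet(a₁,…,a_K) with all aᵢ > 1, the mode has j-th component (aⱼ − 1)/(Σaᵢ − K).
Here Σaᵢ = 100 and K = 5, so p(green) = (19 − 1)/(100 − 5) = 18/95 ≈ 0.1895.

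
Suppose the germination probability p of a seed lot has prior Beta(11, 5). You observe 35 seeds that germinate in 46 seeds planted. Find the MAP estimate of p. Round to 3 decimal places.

Prior: Beta(11, 5).
Data: 35 successes in 46 trials. The binomial likelihood contributes p^35(1−p)^11, so the posterior is Beta(11+35, 5+11) = Beta(46, 16).
For Beta(a, b) with a, b > 1 the mode is (a−1)/(a+b−2) = 45/60 ≈ 0.750.

p̂_MAP = 0.750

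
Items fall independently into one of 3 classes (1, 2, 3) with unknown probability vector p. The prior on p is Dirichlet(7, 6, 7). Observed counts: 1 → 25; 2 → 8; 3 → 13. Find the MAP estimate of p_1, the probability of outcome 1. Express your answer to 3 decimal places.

The posterior is Dirichlet(αᵢ + nᵢ) = Dirichlet(32, 14, 20).
For a Dirichlet(a₁,…,a_K) with all aᵢ > 1, the mode has j-th component (aⱼ − 1)/(Σaᵢ − K).
Here Σaᵢ = 66 and K = 3, so p_1 = (32 − 1)/(66 − 3) = 31/63 ≈ 0.492.

MAP estimate: 0.492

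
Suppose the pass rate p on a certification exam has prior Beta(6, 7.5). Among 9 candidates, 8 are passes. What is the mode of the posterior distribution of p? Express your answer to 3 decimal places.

p̂_MAP = 0.634

Prior: Beta(6, 7.5).
Data: 8 successes in 9 trials. The binomial likelihood contributes p^8(1−p)^1, so the posterior is Beta(6+8, 7.5+1) = Beta(14, 8.5).
For Beta(a, b) with a, b > 1 the mode is (a−1)/(a+b−2) = 13/20.5 ≈ 0.634.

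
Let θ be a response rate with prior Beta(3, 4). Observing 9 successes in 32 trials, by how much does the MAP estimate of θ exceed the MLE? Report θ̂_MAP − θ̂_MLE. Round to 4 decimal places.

MAP − MLE = 0.0160

Posterior is Beta(12, 27); MAP = (12−1)/(39−2) = 11/37 ≈ 0.29730.
MLE ignores the prior: θ̂_MLE = k/n = 9/32 ≈ 0.28125.
Difference = 11/37 − 9/32 = 19/1184 ≈ 0.0160.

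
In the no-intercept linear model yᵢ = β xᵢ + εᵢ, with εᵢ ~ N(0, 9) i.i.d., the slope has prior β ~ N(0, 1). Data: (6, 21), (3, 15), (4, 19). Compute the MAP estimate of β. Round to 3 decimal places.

β̂_MAP = 3.529

log p(β | y) = −Σ(yᵢ − βxᵢ)²/(2·9) − β²/(2·1) + const.
Setting the derivative to zero: Σxᵢ(yᵢ − βxᵢ)/9 − β/1 = 0, so β = Σxᵢyᵢ / (Σxᵢ² + σ²/τ²).
Σxᵢyᵢ = 6·21 + 3·15 + 4·19 = 247; Σxᵢ² = 61; σ²/τ² = 9.
β̂_MAP = 247 / (61 + 9) = 247/70 ≈ 3.529.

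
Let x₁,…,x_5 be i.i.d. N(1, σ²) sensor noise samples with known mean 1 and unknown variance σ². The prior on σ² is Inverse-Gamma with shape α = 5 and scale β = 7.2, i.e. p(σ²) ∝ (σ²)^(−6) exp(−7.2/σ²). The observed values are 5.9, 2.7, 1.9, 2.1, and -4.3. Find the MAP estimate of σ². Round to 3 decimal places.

σ̂²_MAP = 4.201

Sum of squared deviations about the known mean: SS = (5.9−1)² + (2.7−1)² + (1.9−1)² + (2.1−1)² + (-4.3−1)² = 57.01.
The Normal likelihood contributes (σ²)^(−n/2) exp(−SS/(2σ²)), so the posterior is Inverse-Gamma(α + n/2, β + SS/2) = Inverse-Gamma(7.5, 35.705).
The mode of Inverse-Gamma(a, b) is b/(a+1) = 35.705/8.5 ≈ 4.201.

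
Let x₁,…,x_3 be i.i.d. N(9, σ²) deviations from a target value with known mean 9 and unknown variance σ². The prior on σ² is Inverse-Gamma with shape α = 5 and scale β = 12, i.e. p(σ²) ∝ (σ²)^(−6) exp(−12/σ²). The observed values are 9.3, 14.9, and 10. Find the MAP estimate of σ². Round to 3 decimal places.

Sum of squared deviations about the known mean: SS = (9.3−9)² + (14.9−9)² + (10−9)² = 35.9.
The Normal likelihood contributes (σ²)^(−n/2) exp(−SS/(2σ²)), so the posterior is Inverse-Gamma(α + n/2, β + SS/2) = Inverse-Gamma(6.5, 29.95).
The mode of Inverse-Gamma(a, b) is b/(a+1) = 29.95/7.5 ≈ 3.993.

σ̂²_MAP = 3.993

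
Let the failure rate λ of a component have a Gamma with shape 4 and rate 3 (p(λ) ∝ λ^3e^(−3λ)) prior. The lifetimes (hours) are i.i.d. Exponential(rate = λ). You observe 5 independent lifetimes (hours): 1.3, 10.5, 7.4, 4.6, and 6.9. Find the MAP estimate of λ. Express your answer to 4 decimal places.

The Exponential(rate=λ) likelihood is ∝ λ^n e^(−λΣtᵢ). Here n = 5 and Σtᵢ = 1.3 + 10.5 + 7.4 + 4.6 + 6.9 = 30.7.
Posterior ∝ λ^3e^(−3λ) · λ^5e^(−30.7λ) = λ^8e^(−33.7λ), i.e. Gamma(9, 33.7).
Mode = (a−1)/b = 8/33.7 ≈ 0.2374.

λ̂_MAP = 0.2374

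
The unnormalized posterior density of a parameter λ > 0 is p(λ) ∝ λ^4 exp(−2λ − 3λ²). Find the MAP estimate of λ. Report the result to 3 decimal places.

ℓ'(λ) = 4/λ − 2 − 6λ. Setting this to zero and multiplying by λ: 6λ² + 2λ − 4 = 0.
λ = (−2 + √(2² + 4·6·4)) / (2·6) = (−2 + √100) / 12 = (−2 + 10)/12 = 2/3.
ℓ''(λ) = −4/λ² − 6 < 0, confirming a maximum.

λ̂_MAP = 0.667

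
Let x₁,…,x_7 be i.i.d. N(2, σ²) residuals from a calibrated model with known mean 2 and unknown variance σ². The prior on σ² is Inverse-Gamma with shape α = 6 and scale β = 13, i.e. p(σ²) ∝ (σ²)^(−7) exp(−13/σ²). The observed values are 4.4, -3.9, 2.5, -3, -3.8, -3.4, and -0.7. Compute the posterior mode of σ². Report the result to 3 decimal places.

Sum of squared deviations about the known mean: SS = (4.4−2)² + (-3.9−2)² + (2.5−2)² + (-3−2)² + (-3.8−2)² + (-3.4−2)² + (-0.7−2)² = 135.91.
The Normal likelihood contributes (σ²)^(−n/2) exp(−SS/(2σ²)), so the posterior is Inverse-Gamma(α + n/2, β + SS/2) = Inverse-Gamma(9.5, 80.955).
The mode of Inverse-Gamma(a, b) is b/(a+1) = 80.955/10.5 ≈ 7.710.

σ̂²_MAP = 7.710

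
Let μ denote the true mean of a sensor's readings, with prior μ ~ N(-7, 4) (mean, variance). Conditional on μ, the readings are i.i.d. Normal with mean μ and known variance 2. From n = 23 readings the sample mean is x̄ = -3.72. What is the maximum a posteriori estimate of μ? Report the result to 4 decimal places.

μ̂_MAP = -3.7898

n = 23, x̄ = -3.72.
For a Normal prior and Normal likelihood with known variance, the posterior is Normal; its mode equals its mean, the precision-weighted average.
Prior precision 1/σ₀² = 1/4 = 0.25; data precision n/σ² = 23/2 = 11.5.
μ̂ = (0.25·(-7) + 11.5·(-3.72)) / (0.25 + 11.5) = (-44.53)/11.75 = -4453/1175 ≈ -3.7898.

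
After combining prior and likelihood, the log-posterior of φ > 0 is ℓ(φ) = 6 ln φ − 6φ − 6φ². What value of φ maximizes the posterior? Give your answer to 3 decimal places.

ℓ'(φ) = 6/φ − 6 − 12φ. Setting this to zero and multiplying by φ: 12φ² + 6φ − 6 = 0.
φ = (−6 + √(6² + 4·12·6)) / (2·12) = (−6 + √324) / 24 = (−6 + 18)/24 = 1/2.
ℓ''(φ) = −6/φ² − 12 < 0, confirming a maximum.

φ̂_MAP = 0.500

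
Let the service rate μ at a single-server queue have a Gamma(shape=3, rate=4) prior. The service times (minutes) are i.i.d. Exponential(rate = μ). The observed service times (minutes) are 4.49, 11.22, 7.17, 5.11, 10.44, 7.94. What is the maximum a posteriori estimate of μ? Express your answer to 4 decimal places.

μ̂_MAP = 0.1588

The Exponential(rate=μ) likelihood is ∝ μ^n e^(−μΣtᵢ). Here n = 6 and Σtᵢ = 4.49 + 11.22 + 7.17 + 5.11 + 10.44 + 7.94 = 46.37.
Posterior ∝ μ^2e^(−4μ) · μ^6e^(−46.37μ) = μ^8e^(−50.37μ), i.e. Gamma(9, 50.37).
Mode = (a−1)/b = 8/50.37 ≈ 0.1588.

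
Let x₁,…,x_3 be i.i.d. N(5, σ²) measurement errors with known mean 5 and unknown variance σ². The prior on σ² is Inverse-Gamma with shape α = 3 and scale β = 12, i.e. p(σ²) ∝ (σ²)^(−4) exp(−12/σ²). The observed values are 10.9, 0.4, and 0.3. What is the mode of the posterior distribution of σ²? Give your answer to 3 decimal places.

σ̂²_MAP = 9.278

Sum of squared deviations about the known mean: SS = (10.9−5)² + (0.4−5)² + (0.3−5)² = 78.06.
The Normal likelihood contributes (σ²)^(−n/2) exp(−SS/(2σ²)), so the posterior is Inverse-Gamma(α + n/2, β + SS/2) = Inverse-Gamma(4.5, 51.03).
The mode of Inverse-Gamma(a, b) is b/(a+1) = 51.03/5.5 ≈ 9.278.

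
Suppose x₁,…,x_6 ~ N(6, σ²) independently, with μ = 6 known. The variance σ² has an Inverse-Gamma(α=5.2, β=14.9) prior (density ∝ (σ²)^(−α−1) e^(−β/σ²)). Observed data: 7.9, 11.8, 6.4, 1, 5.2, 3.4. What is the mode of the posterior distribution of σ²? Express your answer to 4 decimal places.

Sum of squared deviations about the known mean: SS = (7.9−6)² + (11.8−6)² + (6.4−6)² + (1−6)² + (5.2−6)² + (3.4−6)² = 69.81.
The Normal likelihood contributes (σ²)^(−n/2) exp(−SS/(2σ²)), so the posterior is Inverse-Gamma(α + n/2, β + SS/2) = Inverse-Gamma(8.2, 49.805).
The mode of Inverse-Gamma(a, b) is b/(a+1) = 49.805/9.2 ≈ 5.4136.

σ̂²_MAP = 5.4136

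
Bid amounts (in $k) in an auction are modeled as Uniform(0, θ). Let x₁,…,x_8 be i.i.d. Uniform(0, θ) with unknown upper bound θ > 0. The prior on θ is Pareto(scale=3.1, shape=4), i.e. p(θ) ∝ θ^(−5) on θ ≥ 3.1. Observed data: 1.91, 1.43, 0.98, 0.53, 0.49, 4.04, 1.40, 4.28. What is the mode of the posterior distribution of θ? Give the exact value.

θ̂_MAP = 4.28

The Uniform(0, θ) likelihood is θ^(−n) for θ ≥ max(xᵢ), zero otherwise. Here max(xᵢ) = 4.28.
Posterior ∝ θ^(−5) · θ^(−8) = θ^(−13) on θ ≥ max(3.1, 4.28) = 4.28.
This density is strictly decreasing in θ, so the posterior mode lies at the lower boundary of the support.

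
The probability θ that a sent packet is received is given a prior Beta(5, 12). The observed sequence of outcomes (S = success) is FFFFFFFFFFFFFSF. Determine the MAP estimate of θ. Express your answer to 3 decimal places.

Prior: Beta(5, 12).
Data: 1 success in 15 trials (from the sequence). The binomial likelihood contributes θ(1−θ)^14, so the posterior is Beta(5+1, 12+14) = Beta(6, 26).
For Beta(a, b) with a, b > 1 the mode is (a−1)/(a+b−2) = 5/30 ≈ 0.167.

θ̂_MAP = 0.167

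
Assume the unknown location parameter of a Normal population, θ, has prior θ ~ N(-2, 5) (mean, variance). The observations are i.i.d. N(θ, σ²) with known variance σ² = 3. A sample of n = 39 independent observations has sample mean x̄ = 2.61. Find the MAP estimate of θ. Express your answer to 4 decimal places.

n = 39, x̄ = 2.61.
For a Normal prior and Normal likelihood with known variance, the posterior is Normal; its mode equals its mean, the precision-weighted average.
Prior precision 1/σ₀² = 1/5 = 0.2; data precision n/σ² = 39/3 = 13.
θ̂ = (0.2·(-2) + 13·2.61) / (0.2 + 13) = 33.53/13.2 = 3353/1320 ≈ 2.5402.

θ̂_MAP = 2.5402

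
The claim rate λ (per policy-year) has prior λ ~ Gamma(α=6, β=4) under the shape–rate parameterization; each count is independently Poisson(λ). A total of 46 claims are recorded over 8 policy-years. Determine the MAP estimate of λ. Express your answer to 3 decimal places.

Σxᵢ = 46, n = 8.
Posterior ∝ λ^5e^(−4λ) · λ^46e^(−8λ) = λ^51e^(−12λ), i.e. Gamma(shape=52, rate=12).
The mode of a Gamma(a, b) with a ≥ 1 (shape–rate) is (a−1)/b = 51/12 ≈ 4.250.

λ̂_MAP = 4.250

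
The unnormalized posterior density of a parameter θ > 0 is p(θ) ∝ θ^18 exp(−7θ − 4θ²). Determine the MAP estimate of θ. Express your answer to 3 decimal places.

ℓ'(θ) = 18/θ − 7 − 8θ. Setting this to zero and multiplying by θ: 8θ² + 7θ − 18 = 0.
θ = (−7 + √(7² + 4·8·18)) / (2·8) = (−7 + √625) / 16 = (−7 + 25)/16 = 9/8.
ℓ''(θ) = −18/θ² − 8 < 0, confirming a maximum.

θ̂_MAP = 1.125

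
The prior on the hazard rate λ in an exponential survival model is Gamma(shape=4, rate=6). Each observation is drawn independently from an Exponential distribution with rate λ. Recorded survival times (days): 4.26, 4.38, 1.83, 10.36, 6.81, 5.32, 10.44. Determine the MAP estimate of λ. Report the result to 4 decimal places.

The Exponential(rate=λ) likelihood is ∝ λ^n e^(−λΣtᵢ). Here n = 7 and Σtᵢ = 4.26 + 4.38 + 1.83 + 10.36 + 6.81 + 5.32 + 10.44 = 43.40.
Posterior ∝ λ^3e^(−6λ) · λ^7e^(−43.40λ) = λ^10e^(−49.40λ), i.e. Gamma(11, 49.40).
Mode = (a−1)/b = 10/49.40 ≈ 0.2024.

λ̂_MAP = 0.2024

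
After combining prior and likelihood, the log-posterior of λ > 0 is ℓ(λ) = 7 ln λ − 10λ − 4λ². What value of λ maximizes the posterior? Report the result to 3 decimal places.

λ̂_MAP = 0.500

ℓ'(λ) = 7/λ − 10 − 8λ. Setting this to zero and multiplying by λ: 8λ² + 10λ − 7 = 0.
λ = (−10 + √(10² + 4·8·7)) / (2·8) = (−10 + √324) / 16 = (−10 + 18)/16 = 1/2.
ℓ''(λ) = −7/λ² − 8 < 0, confirming a maximum.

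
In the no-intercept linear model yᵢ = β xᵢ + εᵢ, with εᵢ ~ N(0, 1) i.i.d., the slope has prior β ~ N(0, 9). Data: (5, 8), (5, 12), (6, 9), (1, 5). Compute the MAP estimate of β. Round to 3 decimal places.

β̂_MAP = 1.825

log p(β | y) = −Σ(yᵢ − βxᵢ)²/(2·1) − β²/(2·9) + const.
Setting the derivative to zero: Σxᵢ(yᵢ − βxᵢ)/1 − β/9 = 0, so β = Σxᵢyᵢ / (Σxᵢ² + σ²/τ²).
Σxᵢyᵢ = 5·8 + 5·12 + 6·9 + 1·5 = 159; Σxᵢ² = 87; σ²/τ² = 1/9.
β̂_MAP = 159 / (87 + 1/9) = 159/(784/9) = 1431/784 ≈ 1.825.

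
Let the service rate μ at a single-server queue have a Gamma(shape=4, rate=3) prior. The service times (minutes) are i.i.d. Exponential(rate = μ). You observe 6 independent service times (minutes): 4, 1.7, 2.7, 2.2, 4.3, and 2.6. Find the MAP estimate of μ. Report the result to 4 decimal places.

The Exponential(rate=μ) likelihood is ∝ μ^n e^(−μΣtᵢ). Here n = 6 and Σtᵢ = 4 + 1.7 + 2.7 + 2.2 + 4.3 + 2.6 = 17.5.
Posterior ∝ μ^3e^(−3μ) · μ^6e^(−17.5μ) = μ^9e^(−20.5μ), i.e. Gamma(10, 20.5).
Mode = (a−1)/b = 9/20.5 ≈ 0.4390.

μ̂_MAP = 0.4390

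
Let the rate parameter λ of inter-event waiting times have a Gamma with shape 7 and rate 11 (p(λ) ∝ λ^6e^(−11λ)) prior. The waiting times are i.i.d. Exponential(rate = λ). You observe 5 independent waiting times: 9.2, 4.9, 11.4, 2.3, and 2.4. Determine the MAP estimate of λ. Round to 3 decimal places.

The Exponential(rate=λ) likelihood is ∝ λ^n e^(−λΣtᵢ). Here n = 5 and Σtᵢ = 9.2 + 4.9 + 11.4 + 2.3 + 2.4 = 30.2.
Posterior ∝ λ^6e^(−11λ) · λ^5e^(−30.2λ) = λ^11e^(−41.2λ), i.e. Gamma(12, 41.2).
Mode = (a−1)/b = 11/41.2 ≈ 0.267.

λ̂_MAP = 0.267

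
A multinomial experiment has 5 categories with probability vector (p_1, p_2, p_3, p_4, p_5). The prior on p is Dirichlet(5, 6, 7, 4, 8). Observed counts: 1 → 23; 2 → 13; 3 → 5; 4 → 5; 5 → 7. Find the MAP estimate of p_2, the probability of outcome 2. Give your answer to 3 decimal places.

The posterior is Dirichlet(αᵢ + nᵢ) = Dirichlet(28, 19, 12, 9, 15).
For a Dirichlet(a₁,…,a_K) with all aᵢ > 1, the mode has j-th component (aⱼ − 1)/(Σaᵢ − K).
Here Σaᵢ = 83 and K = 5, so p_2 = (19 − 1)/(83 − 5) = 18/78 ≈ 0.231.

MAP estimate: 0.231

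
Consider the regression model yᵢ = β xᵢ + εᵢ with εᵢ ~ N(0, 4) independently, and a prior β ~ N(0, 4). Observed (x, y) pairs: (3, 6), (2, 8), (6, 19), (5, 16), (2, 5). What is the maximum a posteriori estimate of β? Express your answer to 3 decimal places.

β̂_MAP = 3.013

log p(β | y) = −Σ(yᵢ − βxᵢ)²/(2·4) − β²/(2·4) + const.
Setting the derivative to zero: Σxᵢ(yᵢ − βxᵢ)/4 − β/4 = 0, so β = Σxᵢyᵢ / (Σxᵢ² + σ²/τ²).
Σxᵢyᵢ = 3·6 + 2·8 + 6·19 + 5·16 + 2·5 = 238; Σxᵢ² = 78; σ²/τ² = 1.
β̂_MAP = 238 / (78 + 1) = 238/79 ≈ 3.013.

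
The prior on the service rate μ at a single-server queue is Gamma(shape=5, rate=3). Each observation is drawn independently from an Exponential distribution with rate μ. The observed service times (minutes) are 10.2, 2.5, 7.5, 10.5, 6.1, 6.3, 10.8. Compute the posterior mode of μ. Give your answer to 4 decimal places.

μ̂_MAP = 0.1933

The Exponential(rate=μ) likelihood is ∝ μ^n e^(−μΣtᵢ). Here n = 7 and Σtᵢ = 10.2 + 2.5 + 7.5 + 10.5 + 6.1 + 6.3 + 10.8 = 53.9.
Posterior ∝ μ^4e^(−3μ) · μ^7e^(−53.9μ) = μ^11e^(−56.9μ), i.e. Gamma(12, 56.9).
Mode = (a−1)/b = 11/56.9 ≈ 0.1933.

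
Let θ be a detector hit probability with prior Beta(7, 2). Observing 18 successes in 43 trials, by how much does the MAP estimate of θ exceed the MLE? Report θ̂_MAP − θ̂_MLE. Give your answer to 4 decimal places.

MAP − MLE = 0.0614

Posterior is Beta(25, 27); MAP = (25−1)/(52−2) = 24/50 ≈ 0.48000.
MLE ignores the prior: θ̂_MLE = k/n = 18/43 ≈ 0.41860.
Difference = 24/50 − 18/43 = 66/1075 ≈ 0.0614.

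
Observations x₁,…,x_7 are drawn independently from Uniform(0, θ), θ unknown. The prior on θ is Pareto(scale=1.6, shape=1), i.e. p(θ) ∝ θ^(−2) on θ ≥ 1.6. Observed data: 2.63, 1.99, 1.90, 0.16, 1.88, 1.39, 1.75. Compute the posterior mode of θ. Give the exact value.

θ̂_MAP = 2.63

The Uniform(0, θ) likelihood is θ^(−n) for θ ≥ max(xᵢ), zero otherwise. Here max(xᵢ) = 2.63.
Posterior ∝ θ^(−2) · θ^(−7) = θ^(−9) on θ ≥ max(1.6, 2.63) = 2.63.
This density is strictly decreasing in θ, so the posterior mode lies at the lower boundary of the support.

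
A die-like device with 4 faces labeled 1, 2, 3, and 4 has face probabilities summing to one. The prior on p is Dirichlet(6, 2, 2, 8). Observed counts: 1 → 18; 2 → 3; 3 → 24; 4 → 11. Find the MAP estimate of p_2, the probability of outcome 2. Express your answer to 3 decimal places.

The posterior is Dirichlet(αᵢ + nᵢ) = Dirichlet(24, 5, 26, 19).
For a Dirichlet(a₁,…,a_K) with all aᵢ > 1, the mode has j-th component (aⱼ − 1)/(Σaᵢ − K).
Here Σaᵢ = 74 and K = 4, so p_2 = (5 − 1)/(74 − 4) = 4/70 ≈ 0.057.

MAP estimate: 0.057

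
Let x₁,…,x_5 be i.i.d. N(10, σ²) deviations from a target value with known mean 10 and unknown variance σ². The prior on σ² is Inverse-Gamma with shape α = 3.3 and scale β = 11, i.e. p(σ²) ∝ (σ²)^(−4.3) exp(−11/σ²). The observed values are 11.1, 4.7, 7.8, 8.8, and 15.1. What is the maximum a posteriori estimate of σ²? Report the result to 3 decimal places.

Sum of squared deviations about the known mean: SS = (11.1−10)² + (4.7−10)² + (7.8−10)² + (8.8−10)² + (15.1−10)² = 61.59.
The Normal likelihood contributes (σ²)^(−n/2) exp(−SS/(2σ²)), so the posterior is Inverse-Gamma(α + n/2, β + SS/2) = Inverse-Gamma(5.8, 41.795).
The mode of Inverse-Gamma(a, b) is b/(a+1) = 41.795/6.8 ≈ 6.146.

σ̂²_MAP = 6.146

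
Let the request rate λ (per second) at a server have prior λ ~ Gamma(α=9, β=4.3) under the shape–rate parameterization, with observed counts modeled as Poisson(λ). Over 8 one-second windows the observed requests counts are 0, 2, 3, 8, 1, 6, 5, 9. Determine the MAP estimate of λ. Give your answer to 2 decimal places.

Σxᵢ = 0+2+3+8+1+6+5+9 = 34, with n = 8.
Posterior ∝ λ^8e^(−4.3λ) · λ^34e^(−8λ) = λ^42e^(−12.3λ), i.e. Gamma(shape=43, rate=12.3).
The mode of a Gamma(a, b) with a ≥ 1 (shape–rate) is (a−1)/b = 42/12.3 ≈ 3.41.

λ̂_MAP = 3.41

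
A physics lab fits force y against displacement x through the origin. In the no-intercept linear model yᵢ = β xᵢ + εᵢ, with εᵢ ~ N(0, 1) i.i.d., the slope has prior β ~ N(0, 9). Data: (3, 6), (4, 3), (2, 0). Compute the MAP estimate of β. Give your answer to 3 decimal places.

log p(β | y) = −Σ(yᵢ − βxᵢ)²/(2·1) − β²/(2·9) + const.
Setting the derivative to zero: Σxᵢ(yᵢ − βxᵢ)/1 − β/9 = 0, so β = Σxᵢyᵢ / (Σxᵢ² + σ²/τ²).
Σxᵢyᵢ = 3·6 + 4·3 + 2·0 = 30; Σxᵢ² = 29; σ²/τ² = 1/9.
β̂_MAP = 30 / (29 + 1/9) = 30/(262/9) = 135/131 ≈ 1.031.

β̂_MAP = 1.031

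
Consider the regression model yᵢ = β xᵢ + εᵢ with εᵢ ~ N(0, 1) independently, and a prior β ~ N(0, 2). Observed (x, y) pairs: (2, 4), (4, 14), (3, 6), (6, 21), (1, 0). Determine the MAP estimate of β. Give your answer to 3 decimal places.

β̂_MAP = 3.128

log p(β | y) = −Σ(yᵢ − βxᵢ)²/(2·1) − β²/(2·2) + const.
Setting the derivative to zero: Σxᵢ(yᵢ − βxᵢ)/1 − β/2 = 0, so β = Σxᵢyᵢ / (Σxᵢ² + σ²/τ²).
Σxᵢyᵢ = 2·4 + 4·14 + 3·6 + 6·21 + 1·0 = 208; Σxᵢ² = 66; σ²/τ² = 0.5.
β̂_MAP = 208 / (66 + 0.5) = 208/66.5 ≈ 3.128.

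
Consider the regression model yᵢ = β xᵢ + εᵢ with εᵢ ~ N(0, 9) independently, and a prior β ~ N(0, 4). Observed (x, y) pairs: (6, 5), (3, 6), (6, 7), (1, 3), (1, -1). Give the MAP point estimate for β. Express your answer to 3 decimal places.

log p(β | y) = −Σ(yᵢ − βxᵢ)²/(2·9) − β²/(2·4) + const.
Setting the derivative to zero: Σxᵢ(yᵢ − βxᵢ)/9 − β/4 = 0, so β = Σxᵢyᵢ / (Σxᵢ² + σ²/τ²).
Σxᵢyᵢ = 6·5 + 3·6 + 6·7 + 1·3 + 1·(-1) = 92; Σxᵢ² = 83; σ²/τ² = 2.25.
β̂_MAP = 92 / (83 + 2.25) = 92/85.25 ≈ 1.079.

β̂_MAP = 1.079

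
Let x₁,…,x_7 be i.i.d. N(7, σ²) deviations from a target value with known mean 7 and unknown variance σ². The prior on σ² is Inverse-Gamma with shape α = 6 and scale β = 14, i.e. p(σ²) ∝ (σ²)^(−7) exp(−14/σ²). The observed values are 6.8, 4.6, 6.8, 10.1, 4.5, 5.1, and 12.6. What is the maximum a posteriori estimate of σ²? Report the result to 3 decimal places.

σ̂²_MAP = 4.032

Sum of squared deviations about the known mean: SS = (6.8−7)² + (4.6−7)² + (6.8−7)² + (10.1−7)² + (4.5−7)² + (5.1−7)² + (12.6−7)² = 56.67.
The Normal likelihood contributes (σ²)^(−n/2) exp(−SS/(2σ²)), so the posterior is Inverse-Gamma(α + n/2, β + SS/2) = Inverse-Gamma(9.5, 42.335).
The mode of Inverse-Gamma(a, b) is b/(a+1) = 42.335/10.5 ≈ 4.032.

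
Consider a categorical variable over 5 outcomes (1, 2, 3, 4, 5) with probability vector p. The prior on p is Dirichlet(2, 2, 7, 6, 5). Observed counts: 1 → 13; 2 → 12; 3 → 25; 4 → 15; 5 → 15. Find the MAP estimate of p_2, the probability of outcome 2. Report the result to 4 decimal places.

The posterior is Dirichlet(αᵢ + nᵢ) = Dirichlet(15, 14, 32, 21, 20).
For a Dirichlet(a₁,…,a_K) with all aᵢ > 1, the mode has j-th component (aⱼ − 1)/(Σaᵢ − K).
Here Σaᵢ = 102 and K = 5, so p_2 = (14 − 1)/(102 − 5) = 13/97 ≈ 0.1340.

MAP estimate: 0.1340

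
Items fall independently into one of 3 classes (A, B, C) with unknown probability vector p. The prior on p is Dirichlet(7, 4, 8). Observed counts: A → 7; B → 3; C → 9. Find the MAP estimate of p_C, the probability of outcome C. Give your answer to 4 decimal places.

The posterior is Dirichlet(αᵢ + nᵢ) = Dirichlet(14, 7, 17).
For a Dirichlet(a₁,…,a_K) with all aᵢ > 1, the mode has j-th component (aⱼ − 1)/(Σaᵢ − K).
Here Σaᵢ = 38 and K = 3, so p_C = (17 − 1)/(38 − 3) = 16/35 ≈ 0.4571.

MAP estimate of p_C = 0.4571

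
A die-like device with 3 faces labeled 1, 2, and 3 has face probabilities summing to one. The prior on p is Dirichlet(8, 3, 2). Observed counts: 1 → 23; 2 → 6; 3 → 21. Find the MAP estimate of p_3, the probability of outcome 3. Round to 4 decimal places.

MAP estimate: 0.3667

The posterior is Dirichlet(αᵢ + nᵢ) = Dirichlet(31, 9, 23).
For a Dirichlet(a₁,…,a_K) with all aᵢ > 1, the mode has j-th component (aⱼ − 1)/(Σaᵢ − K).
Here Σaᵢ = 63 and K = 3, so p_3 = (23 − 1)/(63 − 3) = 22/60 ≈ 0.3667.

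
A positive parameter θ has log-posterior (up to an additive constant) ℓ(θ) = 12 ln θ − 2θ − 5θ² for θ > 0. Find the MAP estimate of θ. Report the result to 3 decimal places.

θ̂_MAP = 1.000

ℓ'(θ) = 12/θ − 2 − 10θ. Setting this to zero and multiplying by θ: 10θ² + 2θ − 12 = 0.
θ = (−2 + √(2² + 4·10·12)) / (2·10) = (−2 + √484) / 20 = (−2 + 22)/20 = 1.
ℓ''(θ) = −12/θ² − 10 < 0, confirming a maximum.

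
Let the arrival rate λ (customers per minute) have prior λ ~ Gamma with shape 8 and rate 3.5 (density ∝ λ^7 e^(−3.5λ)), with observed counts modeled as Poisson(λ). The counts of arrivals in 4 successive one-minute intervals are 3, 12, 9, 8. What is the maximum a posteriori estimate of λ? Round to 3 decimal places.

λ̂_MAP = 5.200

Σxᵢ = 3+12+9+8 = 32, with n = 4.
Posterior ∝ λ^7e^(−3.5λ) · λ^32e^(−4λ) = λ^39e^(−7.5λ), i.e. Gamma(shape=40, rate=7.5).
The mode of a Gamma(a, b) with a ≥ 1 (shape–rate) is (a−1)/b = 39/7.5 ≈ 5.200.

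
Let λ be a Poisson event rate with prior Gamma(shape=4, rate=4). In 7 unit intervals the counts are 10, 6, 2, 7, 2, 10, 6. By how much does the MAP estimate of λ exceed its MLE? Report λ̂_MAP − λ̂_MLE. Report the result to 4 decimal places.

Σxᵢ = 43. Posterior is Gamma(47, 11); MAP = (47−1)/11 = 46/11 ≈ 4.18182.
MLE = x̄ = 43/7 ≈ 6.14286.
Difference = 46/11 − 43/7 = -151/77 ≈ -1.9610.

MAP − MLE = -1.9610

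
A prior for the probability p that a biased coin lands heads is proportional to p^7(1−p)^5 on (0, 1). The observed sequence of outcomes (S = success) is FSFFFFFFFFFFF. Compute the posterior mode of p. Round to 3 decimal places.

The prior density ∝ p^7(1−p)^5 is the kernel of Beta(8, 6).
Data: 1 success in 13 trials (from the sequence). The binomial likelihood contributes p(1−p)^12, so the posterior is Beta(8+1, 6+12) = Beta(9, 18).
For Beta(a, b) with a, b > 1 the mode is (a−1)/(a+b−2) = 8/25 ≈ 0.320.

p̂_MAP = 0.320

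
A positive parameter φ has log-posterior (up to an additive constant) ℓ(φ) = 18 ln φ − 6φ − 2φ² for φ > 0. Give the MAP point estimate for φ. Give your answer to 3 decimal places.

φ̂_MAP = 1.500

ℓ'(φ) = 18/φ − 6 − 4φ. Setting this to zero and multiplying by φ: 4φ² + 6φ − 18 = 0.
φ = (−6 + √(6² + 4·4·18)) / (2·4) = (−6 + √324) / 8 = (−6 + 18)/8 = 3/2.
ℓ''(φ) = −18/φ² − 4 < 0, confirming a maximum.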